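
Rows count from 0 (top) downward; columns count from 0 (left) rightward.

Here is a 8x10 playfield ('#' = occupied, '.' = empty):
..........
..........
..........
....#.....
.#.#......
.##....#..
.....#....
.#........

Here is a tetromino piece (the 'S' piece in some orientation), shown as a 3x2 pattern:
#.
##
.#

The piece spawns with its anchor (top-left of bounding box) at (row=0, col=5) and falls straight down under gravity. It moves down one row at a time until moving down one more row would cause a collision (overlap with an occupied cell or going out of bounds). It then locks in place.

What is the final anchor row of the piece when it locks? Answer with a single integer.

Spawn at (row=0, col=5). Try each row:
  row 0: fits
  row 1: fits
  row 2: fits
  row 3: fits
  row 4: fits
  row 5: blocked -> lock at row 4

Answer: 4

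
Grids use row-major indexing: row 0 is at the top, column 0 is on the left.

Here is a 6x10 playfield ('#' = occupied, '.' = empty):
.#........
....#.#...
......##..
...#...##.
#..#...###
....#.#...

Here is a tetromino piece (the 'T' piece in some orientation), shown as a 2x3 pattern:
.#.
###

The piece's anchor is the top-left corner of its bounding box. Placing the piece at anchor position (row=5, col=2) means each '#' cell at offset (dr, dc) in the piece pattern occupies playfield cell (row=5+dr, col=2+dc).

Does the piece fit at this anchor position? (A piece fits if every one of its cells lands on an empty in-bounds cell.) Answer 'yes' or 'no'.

Answer: no

Derivation:
Check each piece cell at anchor (5, 2):
  offset (0,1) -> (5,3): empty -> OK
  offset (1,0) -> (6,2): out of bounds -> FAIL
  offset (1,1) -> (6,3): out of bounds -> FAIL
  offset (1,2) -> (6,4): out of bounds -> FAIL
All cells valid: no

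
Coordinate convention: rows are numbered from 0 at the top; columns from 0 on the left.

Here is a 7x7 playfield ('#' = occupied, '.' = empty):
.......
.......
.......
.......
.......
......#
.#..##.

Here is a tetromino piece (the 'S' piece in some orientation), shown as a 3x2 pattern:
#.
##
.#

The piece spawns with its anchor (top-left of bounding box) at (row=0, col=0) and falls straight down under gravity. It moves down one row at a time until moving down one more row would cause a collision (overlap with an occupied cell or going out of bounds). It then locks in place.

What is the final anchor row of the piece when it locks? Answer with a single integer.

Answer: 3

Derivation:
Spawn at (row=0, col=0). Try each row:
  row 0: fits
  row 1: fits
  row 2: fits
  row 3: fits
  row 4: blocked -> lock at row 3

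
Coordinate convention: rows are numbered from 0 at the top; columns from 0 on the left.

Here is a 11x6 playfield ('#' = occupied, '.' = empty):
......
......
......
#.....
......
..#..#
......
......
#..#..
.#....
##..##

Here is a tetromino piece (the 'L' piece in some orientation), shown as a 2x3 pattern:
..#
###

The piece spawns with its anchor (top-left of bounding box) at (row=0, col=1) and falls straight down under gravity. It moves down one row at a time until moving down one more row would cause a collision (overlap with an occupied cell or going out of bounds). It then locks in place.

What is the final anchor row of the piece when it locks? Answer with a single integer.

Spawn at (row=0, col=1). Try each row:
  row 0: fits
  row 1: fits
  row 2: fits
  row 3: fits
  row 4: blocked -> lock at row 3

Answer: 3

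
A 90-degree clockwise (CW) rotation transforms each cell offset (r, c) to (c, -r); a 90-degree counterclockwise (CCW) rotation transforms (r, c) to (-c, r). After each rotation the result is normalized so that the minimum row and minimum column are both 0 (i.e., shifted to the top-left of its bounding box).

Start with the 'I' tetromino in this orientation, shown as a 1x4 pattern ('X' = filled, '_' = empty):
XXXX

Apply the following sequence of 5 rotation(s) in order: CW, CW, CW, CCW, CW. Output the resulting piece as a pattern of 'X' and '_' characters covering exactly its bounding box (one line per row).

Answer: X
X
X
X

Derivation:
Start:
XXXX
After rotation 1 (CW):
X
X
X
X
After rotation 2 (CW):
XXXX
After rotation 3 (CW):
X
X
X
X
After rotation 4 (CCW):
XXXX
After rotation 5 (CW):
X
X
X
X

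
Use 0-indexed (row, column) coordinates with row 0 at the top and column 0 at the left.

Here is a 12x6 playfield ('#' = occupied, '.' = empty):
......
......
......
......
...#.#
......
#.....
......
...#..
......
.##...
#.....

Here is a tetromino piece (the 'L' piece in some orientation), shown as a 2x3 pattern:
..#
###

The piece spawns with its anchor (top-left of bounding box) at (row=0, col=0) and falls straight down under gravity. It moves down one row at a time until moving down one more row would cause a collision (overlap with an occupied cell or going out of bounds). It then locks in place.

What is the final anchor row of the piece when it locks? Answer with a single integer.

Answer: 4

Derivation:
Spawn at (row=0, col=0). Try each row:
  row 0: fits
  row 1: fits
  row 2: fits
  row 3: fits
  row 4: fits
  row 5: blocked -> lock at row 4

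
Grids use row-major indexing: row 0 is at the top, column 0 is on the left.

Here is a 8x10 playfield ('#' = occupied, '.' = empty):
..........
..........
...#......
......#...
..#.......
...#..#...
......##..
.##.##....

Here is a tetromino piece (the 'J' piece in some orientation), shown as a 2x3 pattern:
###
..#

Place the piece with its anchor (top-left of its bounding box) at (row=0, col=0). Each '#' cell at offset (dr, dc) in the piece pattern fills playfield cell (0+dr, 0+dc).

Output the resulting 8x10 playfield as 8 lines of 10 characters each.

Fill (0+0,0+0) = (0,0)
Fill (0+0,0+1) = (0,1)
Fill (0+0,0+2) = (0,2)
Fill (0+1,0+2) = (1,2)

Answer: ###.......
..#.......
...#......
......#...
..#.......
...#..#...
......##..
.##.##....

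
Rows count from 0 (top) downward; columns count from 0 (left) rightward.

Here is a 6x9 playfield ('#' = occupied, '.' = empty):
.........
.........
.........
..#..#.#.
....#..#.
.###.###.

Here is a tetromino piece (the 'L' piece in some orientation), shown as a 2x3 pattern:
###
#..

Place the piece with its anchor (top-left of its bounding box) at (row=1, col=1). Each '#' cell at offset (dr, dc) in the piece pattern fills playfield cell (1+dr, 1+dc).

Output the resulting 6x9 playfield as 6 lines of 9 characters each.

Fill (1+0,1+0) = (1,1)
Fill (1+0,1+1) = (1,2)
Fill (1+0,1+2) = (1,3)
Fill (1+1,1+0) = (2,1)

Answer: .........
.###.....
.#.......
..#..#.#.
....#..#.
.###.###.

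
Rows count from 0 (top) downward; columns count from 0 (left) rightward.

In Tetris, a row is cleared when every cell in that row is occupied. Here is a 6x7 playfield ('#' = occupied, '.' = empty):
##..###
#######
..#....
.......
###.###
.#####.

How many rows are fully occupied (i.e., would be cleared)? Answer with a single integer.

Check each row:
  row 0: 2 empty cells -> not full
  row 1: 0 empty cells -> FULL (clear)
  row 2: 6 empty cells -> not full
  row 3: 7 empty cells -> not full
  row 4: 1 empty cell -> not full
  row 5: 2 empty cells -> not full
Total rows cleared: 1

Answer: 1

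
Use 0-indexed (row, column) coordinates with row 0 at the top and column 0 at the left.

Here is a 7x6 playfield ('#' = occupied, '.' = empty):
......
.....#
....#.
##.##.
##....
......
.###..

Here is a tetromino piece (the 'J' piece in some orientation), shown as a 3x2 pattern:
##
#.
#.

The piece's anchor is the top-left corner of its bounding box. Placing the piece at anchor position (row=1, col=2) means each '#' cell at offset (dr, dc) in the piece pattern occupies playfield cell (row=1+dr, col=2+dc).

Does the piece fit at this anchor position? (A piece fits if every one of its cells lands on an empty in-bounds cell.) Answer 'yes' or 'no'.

Answer: yes

Derivation:
Check each piece cell at anchor (1, 2):
  offset (0,0) -> (1,2): empty -> OK
  offset (0,1) -> (1,3): empty -> OK
  offset (1,0) -> (2,2): empty -> OK
  offset (2,0) -> (3,2): empty -> OK
All cells valid: yes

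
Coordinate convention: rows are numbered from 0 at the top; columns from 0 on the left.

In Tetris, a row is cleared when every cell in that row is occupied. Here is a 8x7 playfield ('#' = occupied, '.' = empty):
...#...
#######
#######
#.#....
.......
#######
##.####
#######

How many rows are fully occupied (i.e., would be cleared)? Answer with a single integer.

Check each row:
  row 0: 6 empty cells -> not full
  row 1: 0 empty cells -> FULL (clear)
  row 2: 0 empty cells -> FULL (clear)
  row 3: 5 empty cells -> not full
  row 4: 7 empty cells -> not full
  row 5: 0 empty cells -> FULL (clear)
  row 6: 1 empty cell -> not full
  row 7: 0 empty cells -> FULL (clear)
Total rows cleared: 4

Answer: 4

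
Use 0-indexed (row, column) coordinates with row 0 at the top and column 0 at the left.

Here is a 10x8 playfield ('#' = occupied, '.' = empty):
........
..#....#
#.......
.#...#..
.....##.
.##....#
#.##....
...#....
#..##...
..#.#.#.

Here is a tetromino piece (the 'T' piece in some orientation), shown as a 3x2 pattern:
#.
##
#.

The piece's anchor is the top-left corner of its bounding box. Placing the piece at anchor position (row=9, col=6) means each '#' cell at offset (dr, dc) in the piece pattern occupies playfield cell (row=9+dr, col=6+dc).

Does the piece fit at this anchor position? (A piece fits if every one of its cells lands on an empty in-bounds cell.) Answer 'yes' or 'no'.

Check each piece cell at anchor (9, 6):
  offset (0,0) -> (9,6): occupied ('#') -> FAIL
  offset (1,0) -> (10,6): out of bounds -> FAIL
  offset (1,1) -> (10,7): out of bounds -> FAIL
  offset (2,0) -> (11,6): out of bounds -> FAIL
All cells valid: no

Answer: no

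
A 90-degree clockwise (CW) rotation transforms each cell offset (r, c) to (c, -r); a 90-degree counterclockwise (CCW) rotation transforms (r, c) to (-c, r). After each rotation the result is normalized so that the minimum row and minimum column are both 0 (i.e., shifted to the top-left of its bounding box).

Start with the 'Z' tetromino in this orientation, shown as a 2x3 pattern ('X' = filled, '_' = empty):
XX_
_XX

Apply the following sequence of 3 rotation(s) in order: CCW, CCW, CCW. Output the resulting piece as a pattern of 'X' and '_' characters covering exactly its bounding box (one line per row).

Start:
XX_
_XX
After rotation 1 (CCW):
_X
XX
X_
After rotation 2 (CCW):
XX_
_XX
After rotation 3 (CCW):
_X
XX
X_

Answer: _X
XX
X_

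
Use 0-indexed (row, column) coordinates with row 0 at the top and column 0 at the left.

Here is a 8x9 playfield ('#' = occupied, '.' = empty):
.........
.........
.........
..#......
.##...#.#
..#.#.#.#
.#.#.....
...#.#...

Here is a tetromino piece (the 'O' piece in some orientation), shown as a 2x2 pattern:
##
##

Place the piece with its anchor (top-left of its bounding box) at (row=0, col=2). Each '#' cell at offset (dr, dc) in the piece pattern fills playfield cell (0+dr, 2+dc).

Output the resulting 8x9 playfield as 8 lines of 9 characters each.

Fill (0+0,2+0) = (0,2)
Fill (0+0,2+1) = (0,3)
Fill (0+1,2+0) = (1,2)
Fill (0+1,2+1) = (1,3)

Answer: ..##.....
..##.....
.........
..#......
.##...#.#
..#.#.#.#
.#.#.....
...#.#...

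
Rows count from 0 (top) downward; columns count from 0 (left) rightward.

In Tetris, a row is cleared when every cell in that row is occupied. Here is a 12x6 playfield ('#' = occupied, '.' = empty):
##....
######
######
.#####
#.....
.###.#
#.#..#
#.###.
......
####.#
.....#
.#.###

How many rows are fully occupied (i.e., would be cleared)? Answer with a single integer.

Answer: 2

Derivation:
Check each row:
  row 0: 4 empty cells -> not full
  row 1: 0 empty cells -> FULL (clear)
  row 2: 0 empty cells -> FULL (clear)
  row 3: 1 empty cell -> not full
  row 4: 5 empty cells -> not full
  row 5: 2 empty cells -> not full
  row 6: 3 empty cells -> not full
  row 7: 2 empty cells -> not full
  row 8: 6 empty cells -> not full
  row 9: 1 empty cell -> not full
  row 10: 5 empty cells -> not full
  row 11: 2 empty cells -> not full
Total rows cleared: 2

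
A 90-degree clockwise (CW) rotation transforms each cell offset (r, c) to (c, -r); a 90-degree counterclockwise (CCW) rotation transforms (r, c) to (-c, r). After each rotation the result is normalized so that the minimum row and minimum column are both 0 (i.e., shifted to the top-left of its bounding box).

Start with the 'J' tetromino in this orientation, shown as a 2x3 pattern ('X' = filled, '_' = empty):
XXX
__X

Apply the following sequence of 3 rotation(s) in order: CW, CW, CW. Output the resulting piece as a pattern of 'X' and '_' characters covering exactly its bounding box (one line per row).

Start:
XXX
__X
After rotation 1 (CW):
_X
_X
XX
After rotation 2 (CW):
X__
XXX
After rotation 3 (CW):
XX
X_
X_

Answer: XX
X_
X_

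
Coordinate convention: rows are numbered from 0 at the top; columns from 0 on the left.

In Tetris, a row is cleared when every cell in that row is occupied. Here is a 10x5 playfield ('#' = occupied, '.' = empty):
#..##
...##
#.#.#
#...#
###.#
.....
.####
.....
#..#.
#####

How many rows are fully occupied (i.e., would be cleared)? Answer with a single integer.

Check each row:
  row 0: 2 empty cells -> not full
  row 1: 3 empty cells -> not full
  row 2: 2 empty cells -> not full
  row 3: 3 empty cells -> not full
  row 4: 1 empty cell -> not full
  row 5: 5 empty cells -> not full
  row 6: 1 empty cell -> not full
  row 7: 5 empty cells -> not full
  row 8: 3 empty cells -> not full
  row 9: 0 empty cells -> FULL (clear)
Total rows cleared: 1

Answer: 1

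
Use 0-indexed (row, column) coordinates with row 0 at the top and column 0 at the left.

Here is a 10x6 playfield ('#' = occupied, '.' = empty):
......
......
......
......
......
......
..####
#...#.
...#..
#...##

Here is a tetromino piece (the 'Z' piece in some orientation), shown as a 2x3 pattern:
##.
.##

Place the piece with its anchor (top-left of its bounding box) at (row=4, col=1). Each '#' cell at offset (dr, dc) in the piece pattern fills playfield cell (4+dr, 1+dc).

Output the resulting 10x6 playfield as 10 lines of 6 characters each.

Answer: ......
......
......
......
.##...
..##..
..####
#...#.
...#..
#...##

Derivation:
Fill (4+0,1+0) = (4,1)
Fill (4+0,1+1) = (4,2)
Fill (4+1,1+1) = (5,2)
Fill (4+1,1+2) = (5,3)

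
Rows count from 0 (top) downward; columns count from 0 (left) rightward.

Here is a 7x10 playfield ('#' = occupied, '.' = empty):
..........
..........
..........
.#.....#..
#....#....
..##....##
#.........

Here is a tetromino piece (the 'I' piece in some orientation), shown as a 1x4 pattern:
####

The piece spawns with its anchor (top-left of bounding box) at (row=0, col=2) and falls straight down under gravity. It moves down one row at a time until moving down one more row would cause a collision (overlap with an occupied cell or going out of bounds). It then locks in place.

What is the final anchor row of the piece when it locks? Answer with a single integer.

Spawn at (row=0, col=2). Try each row:
  row 0: fits
  row 1: fits
  row 2: fits
  row 3: fits
  row 4: blocked -> lock at row 3

Answer: 3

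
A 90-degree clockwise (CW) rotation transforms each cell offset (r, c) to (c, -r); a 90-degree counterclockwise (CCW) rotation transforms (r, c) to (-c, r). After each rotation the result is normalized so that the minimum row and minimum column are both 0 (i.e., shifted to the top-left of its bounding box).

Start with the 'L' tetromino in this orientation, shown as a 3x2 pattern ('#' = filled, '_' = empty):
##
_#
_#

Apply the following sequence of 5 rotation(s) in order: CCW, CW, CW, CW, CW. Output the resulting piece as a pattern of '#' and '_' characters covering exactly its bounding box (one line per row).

Start:
##
_#
_#
After rotation 1 (CCW):
###
#__
After rotation 2 (CW):
##
_#
_#
After rotation 3 (CW):
__#
###
After rotation 4 (CW):
#_
#_
##
After rotation 5 (CW):
###
#__

Answer: ###
#__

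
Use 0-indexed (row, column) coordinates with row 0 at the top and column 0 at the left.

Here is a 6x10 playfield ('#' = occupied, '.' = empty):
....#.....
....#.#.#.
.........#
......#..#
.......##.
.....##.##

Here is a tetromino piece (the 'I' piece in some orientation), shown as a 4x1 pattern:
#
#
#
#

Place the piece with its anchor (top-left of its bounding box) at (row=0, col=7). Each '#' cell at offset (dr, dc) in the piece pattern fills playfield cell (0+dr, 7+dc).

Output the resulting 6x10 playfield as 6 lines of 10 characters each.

Fill (0+0,7+0) = (0,7)
Fill (0+1,7+0) = (1,7)
Fill (0+2,7+0) = (2,7)
Fill (0+3,7+0) = (3,7)

Answer: ....#..#..
....#.###.
.......#.#
......##.#
.......##.
.....##.##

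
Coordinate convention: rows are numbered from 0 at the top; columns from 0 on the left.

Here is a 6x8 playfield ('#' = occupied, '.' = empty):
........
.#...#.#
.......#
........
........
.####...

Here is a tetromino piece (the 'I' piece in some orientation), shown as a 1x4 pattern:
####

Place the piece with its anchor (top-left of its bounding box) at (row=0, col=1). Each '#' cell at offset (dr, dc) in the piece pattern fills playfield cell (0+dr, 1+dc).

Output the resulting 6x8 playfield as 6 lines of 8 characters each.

Answer: .####...
.#...#.#
.......#
........
........
.####...

Derivation:
Fill (0+0,1+0) = (0,1)
Fill (0+0,1+1) = (0,2)
Fill (0+0,1+2) = (0,3)
Fill (0+0,1+3) = (0,4)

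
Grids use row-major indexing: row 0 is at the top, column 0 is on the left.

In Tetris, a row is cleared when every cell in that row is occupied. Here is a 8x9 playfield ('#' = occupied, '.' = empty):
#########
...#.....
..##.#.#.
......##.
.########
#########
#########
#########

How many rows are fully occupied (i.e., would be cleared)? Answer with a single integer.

Answer: 4

Derivation:
Check each row:
  row 0: 0 empty cells -> FULL (clear)
  row 1: 8 empty cells -> not full
  row 2: 5 empty cells -> not full
  row 3: 7 empty cells -> not full
  row 4: 1 empty cell -> not full
  row 5: 0 empty cells -> FULL (clear)
  row 6: 0 empty cells -> FULL (clear)
  row 7: 0 empty cells -> FULL (clear)
Total rows cleared: 4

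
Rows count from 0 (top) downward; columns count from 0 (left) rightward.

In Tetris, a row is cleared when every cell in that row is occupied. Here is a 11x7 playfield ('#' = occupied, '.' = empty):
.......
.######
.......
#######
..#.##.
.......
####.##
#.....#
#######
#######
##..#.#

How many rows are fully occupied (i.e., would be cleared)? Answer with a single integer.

Check each row:
  row 0: 7 empty cells -> not full
  row 1: 1 empty cell -> not full
  row 2: 7 empty cells -> not full
  row 3: 0 empty cells -> FULL (clear)
  row 4: 4 empty cells -> not full
  row 5: 7 empty cells -> not full
  row 6: 1 empty cell -> not full
  row 7: 5 empty cells -> not full
  row 8: 0 empty cells -> FULL (clear)
  row 9: 0 empty cells -> FULL (clear)
  row 10: 3 empty cells -> not full
Total rows cleared: 3

Answer: 3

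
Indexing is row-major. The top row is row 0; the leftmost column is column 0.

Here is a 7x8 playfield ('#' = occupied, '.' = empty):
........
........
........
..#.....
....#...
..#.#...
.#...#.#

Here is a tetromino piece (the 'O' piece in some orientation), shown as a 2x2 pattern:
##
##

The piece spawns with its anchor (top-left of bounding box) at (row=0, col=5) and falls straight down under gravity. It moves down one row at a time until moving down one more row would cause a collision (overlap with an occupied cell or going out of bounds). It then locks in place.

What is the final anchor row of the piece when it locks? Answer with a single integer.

Answer: 4

Derivation:
Spawn at (row=0, col=5). Try each row:
  row 0: fits
  row 1: fits
  row 2: fits
  row 3: fits
  row 4: fits
  row 5: blocked -> lock at row 4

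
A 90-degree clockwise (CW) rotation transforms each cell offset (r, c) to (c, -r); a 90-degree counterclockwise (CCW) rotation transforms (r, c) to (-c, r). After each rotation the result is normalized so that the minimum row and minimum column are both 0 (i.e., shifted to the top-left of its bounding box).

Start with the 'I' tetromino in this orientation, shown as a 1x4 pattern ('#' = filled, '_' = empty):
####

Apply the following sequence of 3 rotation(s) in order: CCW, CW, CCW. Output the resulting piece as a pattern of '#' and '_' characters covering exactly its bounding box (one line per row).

Answer: #
#
#
#

Derivation:
Start:
####
After rotation 1 (CCW):
#
#
#
#
After rotation 2 (CW):
####
After rotation 3 (CCW):
#
#
#
#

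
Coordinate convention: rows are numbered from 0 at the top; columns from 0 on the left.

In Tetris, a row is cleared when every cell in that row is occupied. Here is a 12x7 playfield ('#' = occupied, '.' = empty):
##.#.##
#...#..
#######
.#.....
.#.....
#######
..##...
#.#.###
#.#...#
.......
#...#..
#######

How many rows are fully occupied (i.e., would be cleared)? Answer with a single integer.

Check each row:
  row 0: 2 empty cells -> not full
  row 1: 5 empty cells -> not full
  row 2: 0 empty cells -> FULL (clear)
  row 3: 6 empty cells -> not full
  row 4: 6 empty cells -> not full
  row 5: 0 empty cells -> FULL (clear)
  row 6: 5 empty cells -> not full
  row 7: 2 empty cells -> not full
  row 8: 4 empty cells -> not full
  row 9: 7 empty cells -> not full
  row 10: 5 empty cells -> not full
  row 11: 0 empty cells -> FULL (clear)
Total rows cleared: 3

Answer: 3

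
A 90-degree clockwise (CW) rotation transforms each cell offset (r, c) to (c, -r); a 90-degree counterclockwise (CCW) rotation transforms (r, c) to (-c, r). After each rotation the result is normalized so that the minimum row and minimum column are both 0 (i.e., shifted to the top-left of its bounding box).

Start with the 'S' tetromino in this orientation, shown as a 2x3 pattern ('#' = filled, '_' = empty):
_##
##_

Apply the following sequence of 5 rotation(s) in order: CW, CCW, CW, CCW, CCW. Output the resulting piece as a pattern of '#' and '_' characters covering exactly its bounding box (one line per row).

Start:
_##
##_
After rotation 1 (CW):
#_
##
_#
After rotation 2 (CCW):
_##
##_
After rotation 3 (CW):
#_
##
_#
After rotation 4 (CCW):
_##
##_
After rotation 5 (CCW):
#_
##
_#

Answer: #_
##
_#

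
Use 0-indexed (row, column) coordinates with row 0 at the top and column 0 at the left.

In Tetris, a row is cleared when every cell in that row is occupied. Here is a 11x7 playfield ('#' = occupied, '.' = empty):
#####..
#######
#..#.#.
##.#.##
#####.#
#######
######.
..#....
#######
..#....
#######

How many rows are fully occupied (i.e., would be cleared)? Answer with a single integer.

Check each row:
  row 0: 2 empty cells -> not full
  row 1: 0 empty cells -> FULL (clear)
  row 2: 4 empty cells -> not full
  row 3: 2 empty cells -> not full
  row 4: 1 empty cell -> not full
  row 5: 0 empty cells -> FULL (clear)
  row 6: 1 empty cell -> not full
  row 7: 6 empty cells -> not full
  row 8: 0 empty cells -> FULL (clear)
  row 9: 6 empty cells -> not full
  row 10: 0 empty cells -> FULL (clear)
Total rows cleared: 4

Answer: 4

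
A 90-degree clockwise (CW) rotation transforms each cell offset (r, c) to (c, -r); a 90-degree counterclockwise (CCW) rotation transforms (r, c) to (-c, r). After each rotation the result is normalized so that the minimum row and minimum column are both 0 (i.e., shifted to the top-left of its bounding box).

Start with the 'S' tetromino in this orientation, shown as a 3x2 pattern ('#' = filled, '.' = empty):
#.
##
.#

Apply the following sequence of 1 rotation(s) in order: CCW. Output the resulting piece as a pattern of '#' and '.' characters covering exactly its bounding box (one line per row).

Start:
#.
##
.#
After rotation 1 (CCW):
.##
##.

Answer: .##
##.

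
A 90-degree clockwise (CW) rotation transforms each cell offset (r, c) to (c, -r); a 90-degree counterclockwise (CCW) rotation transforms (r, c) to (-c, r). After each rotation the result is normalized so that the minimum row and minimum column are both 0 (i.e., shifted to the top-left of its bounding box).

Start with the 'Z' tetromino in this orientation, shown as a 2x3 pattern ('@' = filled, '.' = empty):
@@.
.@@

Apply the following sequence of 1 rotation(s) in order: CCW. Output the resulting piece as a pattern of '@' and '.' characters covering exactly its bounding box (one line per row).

Start:
@@.
.@@
After rotation 1 (CCW):
.@
@@
@.

Answer: .@
@@
@.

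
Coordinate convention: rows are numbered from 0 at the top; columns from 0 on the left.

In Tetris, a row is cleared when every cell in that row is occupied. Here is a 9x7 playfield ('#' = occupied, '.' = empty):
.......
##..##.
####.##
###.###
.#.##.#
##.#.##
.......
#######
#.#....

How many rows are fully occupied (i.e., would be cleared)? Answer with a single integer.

Check each row:
  row 0: 7 empty cells -> not full
  row 1: 3 empty cells -> not full
  row 2: 1 empty cell -> not full
  row 3: 1 empty cell -> not full
  row 4: 3 empty cells -> not full
  row 5: 2 empty cells -> not full
  row 6: 7 empty cells -> not full
  row 7: 0 empty cells -> FULL (clear)
  row 8: 5 empty cells -> not full
Total rows cleared: 1

Answer: 1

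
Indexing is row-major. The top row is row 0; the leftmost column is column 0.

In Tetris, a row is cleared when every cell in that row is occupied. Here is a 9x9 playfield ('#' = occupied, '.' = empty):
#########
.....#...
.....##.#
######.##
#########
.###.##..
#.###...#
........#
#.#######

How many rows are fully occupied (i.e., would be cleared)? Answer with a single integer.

Answer: 2

Derivation:
Check each row:
  row 0: 0 empty cells -> FULL (clear)
  row 1: 8 empty cells -> not full
  row 2: 6 empty cells -> not full
  row 3: 1 empty cell -> not full
  row 4: 0 empty cells -> FULL (clear)
  row 5: 4 empty cells -> not full
  row 6: 4 empty cells -> not full
  row 7: 8 empty cells -> not full
  row 8: 1 empty cell -> not full
Total rows cleared: 2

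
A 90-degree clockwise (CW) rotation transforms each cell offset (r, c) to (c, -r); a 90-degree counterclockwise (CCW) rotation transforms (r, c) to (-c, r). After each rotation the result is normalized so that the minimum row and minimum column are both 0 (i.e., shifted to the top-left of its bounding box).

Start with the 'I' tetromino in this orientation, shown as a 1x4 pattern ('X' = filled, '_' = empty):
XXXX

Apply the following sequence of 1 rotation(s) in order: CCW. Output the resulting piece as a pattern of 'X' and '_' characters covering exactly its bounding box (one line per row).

Answer: X
X
X
X

Derivation:
Start:
XXXX
After rotation 1 (CCW):
X
X
X
X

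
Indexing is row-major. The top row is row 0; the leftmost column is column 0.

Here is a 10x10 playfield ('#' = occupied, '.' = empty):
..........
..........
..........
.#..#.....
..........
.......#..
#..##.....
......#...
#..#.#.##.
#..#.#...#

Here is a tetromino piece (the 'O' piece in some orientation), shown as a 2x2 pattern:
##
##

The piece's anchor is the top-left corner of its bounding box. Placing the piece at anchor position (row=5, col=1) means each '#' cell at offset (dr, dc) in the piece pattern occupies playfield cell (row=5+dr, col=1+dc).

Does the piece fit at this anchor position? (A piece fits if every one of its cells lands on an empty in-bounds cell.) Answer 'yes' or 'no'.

Answer: yes

Derivation:
Check each piece cell at anchor (5, 1):
  offset (0,0) -> (5,1): empty -> OK
  offset (0,1) -> (5,2): empty -> OK
  offset (1,0) -> (6,1): empty -> OK
  offset (1,1) -> (6,2): empty -> OK
All cells valid: yes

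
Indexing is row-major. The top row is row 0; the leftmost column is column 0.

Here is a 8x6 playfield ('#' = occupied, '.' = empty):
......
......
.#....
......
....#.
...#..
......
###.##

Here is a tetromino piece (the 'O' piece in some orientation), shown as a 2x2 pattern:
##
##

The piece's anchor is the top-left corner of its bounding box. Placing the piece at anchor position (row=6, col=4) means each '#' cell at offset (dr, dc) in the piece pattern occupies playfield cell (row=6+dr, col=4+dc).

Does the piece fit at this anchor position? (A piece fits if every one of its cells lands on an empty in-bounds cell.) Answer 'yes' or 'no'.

Check each piece cell at anchor (6, 4):
  offset (0,0) -> (6,4): empty -> OK
  offset (0,1) -> (6,5): empty -> OK
  offset (1,0) -> (7,4): occupied ('#') -> FAIL
  offset (1,1) -> (7,5): occupied ('#') -> FAIL
All cells valid: no

Answer: no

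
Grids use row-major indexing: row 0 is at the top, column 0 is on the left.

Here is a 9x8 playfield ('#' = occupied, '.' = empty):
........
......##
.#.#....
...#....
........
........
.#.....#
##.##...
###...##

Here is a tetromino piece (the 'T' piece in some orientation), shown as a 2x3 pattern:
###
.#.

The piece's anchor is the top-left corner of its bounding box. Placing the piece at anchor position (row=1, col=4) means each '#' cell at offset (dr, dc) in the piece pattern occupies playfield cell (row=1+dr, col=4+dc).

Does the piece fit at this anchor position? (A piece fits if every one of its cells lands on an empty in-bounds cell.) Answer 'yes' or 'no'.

Check each piece cell at anchor (1, 4):
  offset (0,0) -> (1,4): empty -> OK
  offset (0,1) -> (1,5): empty -> OK
  offset (0,2) -> (1,6): occupied ('#') -> FAIL
  offset (1,1) -> (2,5): empty -> OK
All cells valid: no

Answer: no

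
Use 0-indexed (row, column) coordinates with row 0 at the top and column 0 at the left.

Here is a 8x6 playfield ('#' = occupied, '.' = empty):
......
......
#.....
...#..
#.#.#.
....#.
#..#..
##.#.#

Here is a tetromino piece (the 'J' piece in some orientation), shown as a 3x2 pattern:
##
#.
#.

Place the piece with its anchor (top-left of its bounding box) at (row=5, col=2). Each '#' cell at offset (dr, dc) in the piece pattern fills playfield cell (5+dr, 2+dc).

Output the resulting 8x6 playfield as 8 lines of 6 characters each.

Answer: ......
......
#.....
...#..
#.#.#.
..###.
#.##..
####.#

Derivation:
Fill (5+0,2+0) = (5,2)
Fill (5+0,2+1) = (5,3)
Fill (5+1,2+0) = (6,2)
Fill (5+2,2+0) = (7,2)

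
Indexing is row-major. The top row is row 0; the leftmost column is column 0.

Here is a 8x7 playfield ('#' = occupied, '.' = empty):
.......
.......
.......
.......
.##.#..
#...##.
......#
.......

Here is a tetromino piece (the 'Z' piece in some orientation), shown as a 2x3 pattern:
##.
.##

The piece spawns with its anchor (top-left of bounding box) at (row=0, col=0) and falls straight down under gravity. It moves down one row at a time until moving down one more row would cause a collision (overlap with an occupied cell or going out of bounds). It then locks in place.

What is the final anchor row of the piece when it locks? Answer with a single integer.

Answer: 2

Derivation:
Spawn at (row=0, col=0). Try each row:
  row 0: fits
  row 1: fits
  row 2: fits
  row 3: blocked -> lock at row 2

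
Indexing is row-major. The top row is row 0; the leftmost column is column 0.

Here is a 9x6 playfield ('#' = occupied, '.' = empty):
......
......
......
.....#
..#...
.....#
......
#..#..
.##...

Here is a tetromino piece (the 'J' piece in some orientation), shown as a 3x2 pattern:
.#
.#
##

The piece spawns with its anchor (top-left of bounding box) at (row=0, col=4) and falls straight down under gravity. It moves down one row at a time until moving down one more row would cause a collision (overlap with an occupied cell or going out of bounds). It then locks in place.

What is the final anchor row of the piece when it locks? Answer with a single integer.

Spawn at (row=0, col=4). Try each row:
  row 0: fits
  row 1: blocked -> lock at row 0

Answer: 0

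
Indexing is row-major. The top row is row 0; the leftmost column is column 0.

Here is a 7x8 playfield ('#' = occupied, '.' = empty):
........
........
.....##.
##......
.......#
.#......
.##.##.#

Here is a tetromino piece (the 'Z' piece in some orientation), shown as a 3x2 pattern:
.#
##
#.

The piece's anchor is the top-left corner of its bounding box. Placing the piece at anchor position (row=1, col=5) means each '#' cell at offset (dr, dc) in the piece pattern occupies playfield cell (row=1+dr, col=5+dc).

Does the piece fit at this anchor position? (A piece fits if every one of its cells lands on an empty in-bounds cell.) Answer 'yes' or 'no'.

Check each piece cell at anchor (1, 5):
  offset (0,1) -> (1,6): empty -> OK
  offset (1,0) -> (2,5): occupied ('#') -> FAIL
  offset (1,1) -> (2,6): occupied ('#') -> FAIL
  offset (2,0) -> (3,5): empty -> OK
All cells valid: no

Answer: no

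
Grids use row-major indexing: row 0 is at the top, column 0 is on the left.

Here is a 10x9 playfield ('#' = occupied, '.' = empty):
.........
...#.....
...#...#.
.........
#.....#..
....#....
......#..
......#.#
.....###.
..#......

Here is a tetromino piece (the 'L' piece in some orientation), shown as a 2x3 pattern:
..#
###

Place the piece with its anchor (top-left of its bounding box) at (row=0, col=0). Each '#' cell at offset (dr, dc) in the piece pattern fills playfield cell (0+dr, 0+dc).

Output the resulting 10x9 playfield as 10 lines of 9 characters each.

Fill (0+0,0+2) = (0,2)
Fill (0+1,0+0) = (1,0)
Fill (0+1,0+1) = (1,1)
Fill (0+1,0+2) = (1,2)

Answer: ..#......
####.....
...#...#.
.........
#.....#..
....#....
......#..
......#.#
.....###.
..#......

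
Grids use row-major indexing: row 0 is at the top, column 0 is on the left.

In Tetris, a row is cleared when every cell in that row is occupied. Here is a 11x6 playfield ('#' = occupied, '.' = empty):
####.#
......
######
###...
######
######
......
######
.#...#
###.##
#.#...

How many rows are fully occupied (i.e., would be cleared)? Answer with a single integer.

Check each row:
  row 0: 1 empty cell -> not full
  row 1: 6 empty cells -> not full
  row 2: 0 empty cells -> FULL (clear)
  row 3: 3 empty cells -> not full
  row 4: 0 empty cells -> FULL (clear)
  row 5: 0 empty cells -> FULL (clear)
  row 6: 6 empty cells -> not full
  row 7: 0 empty cells -> FULL (clear)
  row 8: 4 empty cells -> not full
  row 9: 1 empty cell -> not full
  row 10: 4 empty cells -> not full
Total rows cleared: 4

Answer: 4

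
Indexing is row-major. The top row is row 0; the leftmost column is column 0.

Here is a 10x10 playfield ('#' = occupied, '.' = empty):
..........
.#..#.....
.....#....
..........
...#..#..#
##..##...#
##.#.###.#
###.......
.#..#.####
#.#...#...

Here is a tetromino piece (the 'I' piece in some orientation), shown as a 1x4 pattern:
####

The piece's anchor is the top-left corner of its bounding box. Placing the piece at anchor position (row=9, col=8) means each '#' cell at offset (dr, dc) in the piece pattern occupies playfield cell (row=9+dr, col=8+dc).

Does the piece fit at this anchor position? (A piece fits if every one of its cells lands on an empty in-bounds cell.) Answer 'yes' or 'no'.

Check each piece cell at anchor (9, 8):
  offset (0,0) -> (9,8): empty -> OK
  offset (0,1) -> (9,9): empty -> OK
  offset (0,2) -> (9,10): out of bounds -> FAIL
  offset (0,3) -> (9,11): out of bounds -> FAIL
All cells valid: no

Answer: no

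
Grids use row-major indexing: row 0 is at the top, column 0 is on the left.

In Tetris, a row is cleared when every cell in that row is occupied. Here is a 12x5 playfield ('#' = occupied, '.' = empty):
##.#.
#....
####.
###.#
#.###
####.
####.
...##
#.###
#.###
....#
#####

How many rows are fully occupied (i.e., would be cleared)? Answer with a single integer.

Answer: 1

Derivation:
Check each row:
  row 0: 2 empty cells -> not full
  row 1: 4 empty cells -> not full
  row 2: 1 empty cell -> not full
  row 3: 1 empty cell -> not full
  row 4: 1 empty cell -> not full
  row 5: 1 empty cell -> not full
  row 6: 1 empty cell -> not full
  row 7: 3 empty cells -> not full
  row 8: 1 empty cell -> not full
  row 9: 1 empty cell -> not full
  row 10: 4 empty cells -> not full
  row 11: 0 empty cells -> FULL (clear)
Total rows cleared: 1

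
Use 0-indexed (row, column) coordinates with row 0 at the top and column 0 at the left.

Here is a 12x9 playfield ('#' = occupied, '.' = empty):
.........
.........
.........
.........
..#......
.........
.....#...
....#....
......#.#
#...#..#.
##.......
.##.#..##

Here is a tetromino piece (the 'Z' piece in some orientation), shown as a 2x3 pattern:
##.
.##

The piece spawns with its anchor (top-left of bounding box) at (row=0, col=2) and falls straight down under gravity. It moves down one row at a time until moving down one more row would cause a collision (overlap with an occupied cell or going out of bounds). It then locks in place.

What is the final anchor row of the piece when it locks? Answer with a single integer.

Spawn at (row=0, col=2). Try each row:
  row 0: fits
  row 1: fits
  row 2: fits
  row 3: fits
  row 4: blocked -> lock at row 3

Answer: 3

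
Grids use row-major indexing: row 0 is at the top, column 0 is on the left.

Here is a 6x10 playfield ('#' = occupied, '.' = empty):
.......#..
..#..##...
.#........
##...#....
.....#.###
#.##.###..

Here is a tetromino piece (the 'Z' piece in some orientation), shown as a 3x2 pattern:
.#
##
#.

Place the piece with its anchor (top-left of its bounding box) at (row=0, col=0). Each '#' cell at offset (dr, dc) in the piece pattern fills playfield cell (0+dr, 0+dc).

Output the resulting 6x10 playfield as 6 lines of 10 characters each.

Answer: .#.....#..
###..##...
##........
##...#....
.....#.###
#.##.###..

Derivation:
Fill (0+0,0+1) = (0,1)
Fill (0+1,0+0) = (1,0)
Fill (0+1,0+1) = (1,1)
Fill (0+2,0+0) = (2,0)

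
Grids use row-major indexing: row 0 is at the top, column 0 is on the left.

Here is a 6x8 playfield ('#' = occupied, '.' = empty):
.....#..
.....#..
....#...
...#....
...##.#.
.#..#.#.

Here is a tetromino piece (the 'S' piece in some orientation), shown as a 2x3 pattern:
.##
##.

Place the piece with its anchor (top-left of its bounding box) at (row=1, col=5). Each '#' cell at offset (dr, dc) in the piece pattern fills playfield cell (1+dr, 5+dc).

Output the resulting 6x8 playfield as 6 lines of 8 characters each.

Answer: .....#..
.....###
....###.
...#....
...##.#.
.#..#.#.

Derivation:
Fill (1+0,5+1) = (1,6)
Fill (1+0,5+2) = (1,7)
Fill (1+1,5+0) = (2,5)
Fill (1+1,5+1) = (2,6)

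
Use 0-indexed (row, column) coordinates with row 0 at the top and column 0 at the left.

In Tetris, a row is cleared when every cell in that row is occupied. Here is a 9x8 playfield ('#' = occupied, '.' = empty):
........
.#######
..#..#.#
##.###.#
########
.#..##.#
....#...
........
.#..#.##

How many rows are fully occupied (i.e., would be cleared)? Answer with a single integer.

Check each row:
  row 0: 8 empty cells -> not full
  row 1: 1 empty cell -> not full
  row 2: 5 empty cells -> not full
  row 3: 2 empty cells -> not full
  row 4: 0 empty cells -> FULL (clear)
  row 5: 4 empty cells -> not full
  row 6: 7 empty cells -> not full
  row 7: 8 empty cells -> not full
  row 8: 4 empty cells -> not full
Total rows cleared: 1

Answer: 1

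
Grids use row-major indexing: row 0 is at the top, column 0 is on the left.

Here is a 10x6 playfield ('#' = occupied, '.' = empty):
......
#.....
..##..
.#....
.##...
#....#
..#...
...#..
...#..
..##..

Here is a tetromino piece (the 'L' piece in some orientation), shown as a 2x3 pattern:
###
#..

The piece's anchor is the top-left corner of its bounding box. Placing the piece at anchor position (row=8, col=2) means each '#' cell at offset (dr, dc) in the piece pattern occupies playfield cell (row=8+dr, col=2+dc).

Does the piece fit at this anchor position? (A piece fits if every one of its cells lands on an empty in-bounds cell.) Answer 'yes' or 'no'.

Answer: no

Derivation:
Check each piece cell at anchor (8, 2):
  offset (0,0) -> (8,2): empty -> OK
  offset (0,1) -> (8,3): occupied ('#') -> FAIL
  offset (0,2) -> (8,4): empty -> OK
  offset (1,0) -> (9,2): occupied ('#') -> FAIL
All cells valid: no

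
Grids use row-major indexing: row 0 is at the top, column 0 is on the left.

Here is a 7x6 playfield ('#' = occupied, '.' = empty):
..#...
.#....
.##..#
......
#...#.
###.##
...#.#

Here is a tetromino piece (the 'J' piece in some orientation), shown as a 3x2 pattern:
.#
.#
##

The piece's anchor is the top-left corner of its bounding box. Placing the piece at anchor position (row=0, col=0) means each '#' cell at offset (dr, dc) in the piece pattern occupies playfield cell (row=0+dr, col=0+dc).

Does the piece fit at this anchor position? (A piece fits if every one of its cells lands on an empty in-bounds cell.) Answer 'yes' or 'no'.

Check each piece cell at anchor (0, 0):
  offset (0,1) -> (0,1): empty -> OK
  offset (1,1) -> (1,1): occupied ('#') -> FAIL
  offset (2,0) -> (2,0): empty -> OK
  offset (2,1) -> (2,1): occupied ('#') -> FAIL
All cells valid: no

Answer: no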